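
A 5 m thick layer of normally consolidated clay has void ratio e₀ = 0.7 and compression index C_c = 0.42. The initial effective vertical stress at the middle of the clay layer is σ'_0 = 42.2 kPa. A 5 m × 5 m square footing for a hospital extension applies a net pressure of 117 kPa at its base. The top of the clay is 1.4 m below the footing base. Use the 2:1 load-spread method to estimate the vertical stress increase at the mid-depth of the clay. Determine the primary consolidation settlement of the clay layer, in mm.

S_c ≈ 337 mm

Mid-depth of clay below the footing base: z = 1.4 + 5/2 = 3.9 m.
Stress increase at mid-clay by the 2:1 spreading method:
Δσ = qBL/((B+z)(L+z)) = 117×5×5/((5+3.9)(5+3.9)) = 36.927 kPa
Final effective stress: σ'_f = σ'_0 + Δσ = 42.2 + 36.927 = 79.127 kPa.
Normally consolidated clay, so the full stress increment lies on the virgin compression line:
S_c = C_c·H/(1+e₀)·log₁₀(σ'_f/σ'_0) = 0.42×5/(1+0.7)×log₁₀(79.127/42.2)
    = 1.2353 × 0.27301 = 0.3372 m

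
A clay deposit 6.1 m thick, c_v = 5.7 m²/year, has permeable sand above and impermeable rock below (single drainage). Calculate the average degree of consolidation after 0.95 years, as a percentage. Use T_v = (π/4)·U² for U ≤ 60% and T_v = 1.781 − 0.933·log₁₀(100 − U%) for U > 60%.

Drainage path length: H_d = H = 6.1 m (single drainage).
T_v = c_v·t/H_d² = 5.7×0.95/6.1² = 0.14553.
T_v = 0.14553 corresponds to the U ≤ 60% branch:
U = √(4T_v/π) = 0.4305

U ≈ 43 %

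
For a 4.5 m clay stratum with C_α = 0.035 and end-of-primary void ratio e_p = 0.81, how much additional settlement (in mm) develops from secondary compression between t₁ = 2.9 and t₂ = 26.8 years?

Secondary compression: S_s = C_α·H/(1+e_p)·log₁₀(t₂/t₁)
S_s = 0.035×4.5/(1+0.81)×log₁₀(26.8/2.9)
    = 0.08702 × 0.9657 = 0.08404 m

S_s ≈ 84 mm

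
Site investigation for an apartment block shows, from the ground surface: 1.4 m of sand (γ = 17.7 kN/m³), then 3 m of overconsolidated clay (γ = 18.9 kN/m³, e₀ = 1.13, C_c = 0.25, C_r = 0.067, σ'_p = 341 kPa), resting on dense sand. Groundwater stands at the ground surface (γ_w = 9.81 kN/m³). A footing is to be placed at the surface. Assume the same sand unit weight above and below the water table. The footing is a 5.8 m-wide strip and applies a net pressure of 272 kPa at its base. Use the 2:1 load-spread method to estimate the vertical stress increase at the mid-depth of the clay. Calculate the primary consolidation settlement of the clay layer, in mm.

Mid-depth of clay below the ground surface: z = 1.4 + 3/2 = 2.9 m.
Total vertical stress at mid-clay: σ_v = 17.7×1.4 + 18.9×1.5 = 53.13 kPa.
Pore pressure: u = 9.81×(2.9 − 0) = 28.449 kPa.
Initial effective stress: σ'_0 = σ_v − u = 53.13 − 28.449 = 24.681 kPa.
Stress increase at mid-clay by the 2:1 spreading method:
Δσ = qB/(B+z) = 272×5.8/(5.8+2.9) = 181.33 kPa
Final effective stress: σ'_f = 24.681 + 181.33 = 206.01 kPa.
σ'_f = 206.01 ≤ σ'_p = 341 kPa, so the clay remains overconsolidated and only the recompression index applies:
S_c = C_r·H/(1+e₀)·log₁₀(σ'_f/σ'_0) = 0.067×3/2.13×log₁₀(206.01/24.681)
    = 0.09437 × 0.92153 = 0.08696 m

S_c ≈ 87 mm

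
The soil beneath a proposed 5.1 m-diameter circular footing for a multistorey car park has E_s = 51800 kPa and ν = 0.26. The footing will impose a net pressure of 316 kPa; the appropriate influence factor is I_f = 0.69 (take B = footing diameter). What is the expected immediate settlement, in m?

Immediate (elastic) settlement: S_e = q·B·(1−ν²)/E_s · I_f.
S_e = 316 × 5.1 × (1 − 0.26²) / 51800 × 0.69
    = 316 × 5.1 × 0.9324 / 51800 × 0.69
    = 0.02002 m

S_e ≈ 0.02 m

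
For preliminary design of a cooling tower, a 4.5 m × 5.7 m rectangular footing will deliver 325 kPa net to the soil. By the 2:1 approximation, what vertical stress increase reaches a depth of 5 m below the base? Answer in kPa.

Δσ_z ≈ 82 kPa

By the 2:1 method the load spreads at 1 horizontal : 2 vertical, so at depth z the loaded area has grown by z in each plan dimension:
Δσ = qBL/((B+z)(L+z)) = 325×4.5×5.7/((4.5+5)(5.7+5)) = 82.009 kPa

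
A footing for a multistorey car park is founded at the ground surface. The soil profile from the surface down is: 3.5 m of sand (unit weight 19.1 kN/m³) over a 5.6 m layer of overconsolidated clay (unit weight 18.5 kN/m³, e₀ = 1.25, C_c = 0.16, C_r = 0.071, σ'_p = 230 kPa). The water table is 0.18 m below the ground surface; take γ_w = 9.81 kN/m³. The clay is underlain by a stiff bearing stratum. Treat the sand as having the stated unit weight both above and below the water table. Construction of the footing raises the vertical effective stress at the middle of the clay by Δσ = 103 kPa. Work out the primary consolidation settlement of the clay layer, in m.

S_c ≈ 0.0778 m

Mid-depth of clay below the ground surface: z = 3.5 + 5.6/2 = 6.3 m.
Total vertical stress at mid-clay: σ_v = 19.1×3.5 + 18.5×2.8 = 118.65 kPa.
Pore pressure: u = 9.81×(6.3 − 0.18) = 60.037 kPa.
Initial effective stress: σ'_0 = σ_v − u = 118.65 − 60.037 = 58.613 kPa.
Final effective stress: σ'_f = 58.613 + 103 = 161.61 kPa.
σ'_f = 161.61 ≤ σ'_p = 230 kPa, so the clay remains overconsolidated and only the recompression index applies:
S_c = C_r·H/(1+e₀)·log₁₀(σ'_f/σ'_0) = 0.071×5.6/2.25×log₁₀(161.61/58.613)
    = 0.17671 × 0.44047 = 0.07784 m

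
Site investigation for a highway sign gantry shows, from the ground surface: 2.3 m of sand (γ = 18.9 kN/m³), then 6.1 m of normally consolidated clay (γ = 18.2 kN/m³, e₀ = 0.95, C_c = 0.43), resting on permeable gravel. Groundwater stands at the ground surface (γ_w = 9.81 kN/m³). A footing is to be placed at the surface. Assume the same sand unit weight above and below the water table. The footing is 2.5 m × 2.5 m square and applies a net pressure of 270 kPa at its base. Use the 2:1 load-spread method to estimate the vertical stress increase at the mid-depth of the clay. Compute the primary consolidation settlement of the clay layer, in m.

Mid-depth of clay below the ground surface: z = 2.3 + 6.1/2 = 5.35 m.
Total vertical stress at mid-clay: σ_v = 18.9×2.3 + 18.2×3.05 = 98.98 kPa.
Pore pressure: u = 9.81×(5.35 − 0) = 52.483 kPa.
Initial effective stress: σ'_0 = σ_v − u = 98.98 − 52.483 = 46.497 kPa.
Stress increase at mid-clay by the 2:1 spreading method:
Δσ = qBL/((B+z)(L+z)) = 270×2.5×2.5/((2.5+5.35)(2.5+5.35)) = 27.384 kPa
Final effective stress: σ'_f = σ'_0 + Δσ = 46.497 + 27.384 = 73.881 kPa.
Normally consolidated clay, so the full stress increment lies on the virgin compression line:
S_c = C_c·H/(1+e₀)·log₁₀(σ'_f/σ'_0) = 0.43×6.1/(1+0.95)×log₁₀(73.881/46.497)
    = 1.3451 × 0.20111 = 0.2705 m

S_c ≈ 0.271 m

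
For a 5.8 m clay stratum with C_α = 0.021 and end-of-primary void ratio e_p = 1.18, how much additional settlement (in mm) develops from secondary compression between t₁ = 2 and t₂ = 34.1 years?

S_s ≈ 68.8 mm

Secondary compression: S_s = C_α·H/(1+e_p)·log₁₀(t₂/t₁)
S_s = 0.021×5.8/(1+1.18)×log₁₀(34.1/2)
    = 0.05587 × 1.232 = 0.06882 m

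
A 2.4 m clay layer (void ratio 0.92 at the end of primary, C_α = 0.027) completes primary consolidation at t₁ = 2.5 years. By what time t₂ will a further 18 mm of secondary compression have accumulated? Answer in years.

S_s = C_α·H/(1+e_p)·log₁₀(t₂/t₁) ⇒ log₁₀(t₂/t₁) = S_s·(1+e_p)/(C_α·H).
log₁₀(t₂/t₁) = 0.018 × (1+0.92) / (0.027×2.4) = 0.5333
t₂ = t₁ × 10^0.5333 = 2.5 × 3.415 = 8.536 years

t₂ ≈ 8.54 years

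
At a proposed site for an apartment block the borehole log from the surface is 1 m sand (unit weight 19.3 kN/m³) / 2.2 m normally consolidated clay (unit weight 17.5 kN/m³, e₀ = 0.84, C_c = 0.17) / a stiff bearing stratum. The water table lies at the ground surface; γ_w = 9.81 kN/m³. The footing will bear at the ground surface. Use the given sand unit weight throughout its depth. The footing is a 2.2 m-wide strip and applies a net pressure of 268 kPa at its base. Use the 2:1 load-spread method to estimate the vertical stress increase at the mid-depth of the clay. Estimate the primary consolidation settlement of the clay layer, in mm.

Mid-depth of clay below the ground surface: z = 1 + 2.2/2 = 2.1 m.
Total vertical stress at mid-clay: σ_v = 19.3×1 + 17.5×1.1 = 38.55 kPa.
Pore pressure: u = 9.81×(2.1 − 0) = 20.601 kPa.
Initial effective stress: σ'_0 = σ_v − u = 38.55 − 20.601 = 17.949 kPa.
Stress increase at mid-clay by the 2:1 spreading method:
Δσ = qB/(B+z) = 268×2.2/(2.2+2.1) = 137.12 kPa
Final effective stress: σ'_f = σ'_0 + Δσ = 17.949 + 137.12 = 155.07 kPa.
Normally consolidated clay, so the full stress increment lies on the virgin compression line:
S_c = C_c·H/(1+e₀)·log₁₀(σ'_f/σ'_0) = 0.17×2.2/(1+0.84)×log₁₀(155.07/17.949)
    = 0.20326 × 0.93649 = 0.1904 m

S_c ≈ 190 mm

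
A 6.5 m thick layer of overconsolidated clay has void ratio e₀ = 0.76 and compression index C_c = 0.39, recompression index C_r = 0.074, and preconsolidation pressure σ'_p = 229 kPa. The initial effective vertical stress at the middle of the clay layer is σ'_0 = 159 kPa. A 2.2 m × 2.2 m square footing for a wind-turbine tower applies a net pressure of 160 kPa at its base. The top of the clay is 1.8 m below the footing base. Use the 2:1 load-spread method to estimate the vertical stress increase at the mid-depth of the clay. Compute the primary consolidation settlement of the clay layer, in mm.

S_c ≈ 10.5 mm

Mid-depth of clay below the footing base: z = 1.8 + 6.5/2 = 5.05 m.
Stress increase at mid-clay by the 2:1 spreading method:
Δσ = qBL/((B+z)(L+z)) = 160×2.2×2.2/((2.2+5.05)(2.2+5.05)) = 14.733 kPa
Final effective stress: σ'_f = 159 + 14.733 = 173.73 kPa.
σ'_f = 173.73 ≤ σ'_p = 229 kPa, so the clay remains overconsolidated and only the recompression index applies:
S_c = C_r·H/(1+e₀)·log₁₀(σ'_f/σ'_0) = 0.074×6.5/1.76×log₁₀(173.73/159)
    = 0.2733 × 0.038478 = 0.01052 m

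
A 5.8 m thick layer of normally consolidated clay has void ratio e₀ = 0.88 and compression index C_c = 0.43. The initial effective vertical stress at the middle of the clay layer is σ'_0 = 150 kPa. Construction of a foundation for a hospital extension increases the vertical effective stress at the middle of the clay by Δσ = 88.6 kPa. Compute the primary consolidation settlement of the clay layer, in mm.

Final effective stress: σ'_f = σ'_0 + Δσ = 150 + 88.6 = 238.6 kPa.
Normally consolidated clay, so the full stress increment lies on the virgin compression line:
S_c = C_c·H/(1+e₀)·log₁₀(σ'_f/σ'_0) = 0.43×5.8/(1+0.88)×log₁₀(238.6/150)
    = 1.3266 × 0.20158 = 0.2674 m

S_c ≈ 267 mm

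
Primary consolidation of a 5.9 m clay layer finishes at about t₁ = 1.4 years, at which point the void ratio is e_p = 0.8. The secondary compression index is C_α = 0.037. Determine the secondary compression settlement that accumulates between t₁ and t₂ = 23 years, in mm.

S_s ≈ 147 mm

Secondary compression: S_s = C_α·H/(1+e_p)·log₁₀(t₂/t₁)
S_s = 0.037×5.9/(1+0.8)×log₁₀(23/1.4)
    = 0.1213 × 1.216 = 0.1474 m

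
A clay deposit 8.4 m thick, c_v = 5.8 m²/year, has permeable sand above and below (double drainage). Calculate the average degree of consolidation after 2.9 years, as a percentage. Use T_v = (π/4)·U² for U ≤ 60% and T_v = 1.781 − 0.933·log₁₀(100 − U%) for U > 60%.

U ≈ 92.3 %

Drainage path length: H_d = H/2 = 4.2 m (double drainage).
T_v = c_v·t/H_d² = 5.8×2.9/4.2² = 0.95351.
T_v = 0.95351 corresponds to the U > 60% branch:
U = 1 − 10^((1.781 − T_v)/0.933)/100 = 0.9229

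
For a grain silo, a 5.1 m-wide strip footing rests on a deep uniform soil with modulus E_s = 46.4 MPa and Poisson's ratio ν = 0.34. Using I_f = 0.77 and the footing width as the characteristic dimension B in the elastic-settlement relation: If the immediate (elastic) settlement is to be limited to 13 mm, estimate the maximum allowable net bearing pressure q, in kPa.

q ≈ 174 kPa

E_s = 46.4 MPa = 46400 kPa.
S_e = q·B·(1−ν²)/E_s · I_f  ⇒  q = S_e·E_s / (B·(1−ν²)·I_f).
q = 0.013 × 46400 / (5.1 × 0.8844 × 0.77) = 173.7 kPa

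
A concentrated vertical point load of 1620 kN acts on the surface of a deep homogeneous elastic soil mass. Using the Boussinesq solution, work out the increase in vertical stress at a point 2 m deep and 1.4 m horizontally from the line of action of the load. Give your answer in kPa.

Δσ_z ≈ 71.4 kPa

Boussinesq vertical stress below a point load on an elastic half-space:
Δσ_z = 3P/(2πz²) · [1 + (r/z)²]^(−5/2)
r/z = 1.4/2 = 0.7; [1+(r/z)²]^(−5/2) = 0.36901.
Δσ_z = 3×1620/(2π×2²) × 0.36901 = 193.37 × 0.36901 = 71.36 kPa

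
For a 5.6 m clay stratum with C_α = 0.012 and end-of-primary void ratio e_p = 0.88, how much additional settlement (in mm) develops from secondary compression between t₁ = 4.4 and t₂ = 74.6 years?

Secondary compression: S_s = C_α·H/(1+e_p)·log₁₀(t₂/t₁)
S_s = 0.012×5.6/(1+0.88)×log₁₀(74.6/4.4)
    = 0.03574 × 1.229 = 0.04394 m

S_s ≈ 43.9 mm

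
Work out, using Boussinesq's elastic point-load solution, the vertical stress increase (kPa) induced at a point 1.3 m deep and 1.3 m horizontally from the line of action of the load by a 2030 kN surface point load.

Δσ_z ≈ 101 kPa

Boussinesq vertical stress below a point load on an elastic half-space:
Δσ_z = 3P/(2πz²) · [1 + (r/z)²]^(−5/2)
r/z = 1.3/1.3 = 1; [1+(r/z)²]^(−5/2) = 0.17678.
Δσ_z = 3×2030/(2π×1.3²) × 0.17678 = 573.52 × 0.17678 = 101.4 kPa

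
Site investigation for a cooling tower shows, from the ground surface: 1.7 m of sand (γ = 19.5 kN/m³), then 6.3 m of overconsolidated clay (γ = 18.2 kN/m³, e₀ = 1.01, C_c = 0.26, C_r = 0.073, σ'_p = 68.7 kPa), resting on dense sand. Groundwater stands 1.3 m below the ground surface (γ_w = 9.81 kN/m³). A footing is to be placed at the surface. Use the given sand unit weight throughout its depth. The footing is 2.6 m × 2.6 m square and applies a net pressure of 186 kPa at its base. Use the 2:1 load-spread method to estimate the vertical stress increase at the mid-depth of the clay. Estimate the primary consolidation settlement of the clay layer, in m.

S_c ≈ 0.0673 m

Mid-depth of clay below the ground surface: z = 1.7 + 6.3/2 = 4.85 m.
Total vertical stress at mid-clay: σ_v = 19.5×1.7 + 18.2×3.15 = 90.48 kPa.
Pore pressure: u = 9.81×(4.85 − 1.3) = 34.825 kPa.
Initial effective stress: σ'_0 = σ_v − u = 90.48 − 34.825 = 55.655 kPa.
Stress increase at mid-clay by the 2:1 spreading method:
Δσ = qBL/((B+z)(L+z)) = 186×2.6×2.6/((2.6+4.85)(2.6+4.85)) = 22.654 kPa
Final effective stress: σ'_f = 55.655 + 22.654 = 78.309 kPa.
σ'_f = 78.309 > σ'_p = 68.7 kPa, so the stress path crosses the preconsolidation pressure — recompression up to σ'_p, then virgin compression beyond:
S_c = H/(1+e₀)·[C_r·log₁₀(σ'_p/σ'_0) + C_c·log₁₀(σ'_f/σ'_p)]
    = 6.3/2.01 × [0.073×log₁₀(68.7/55.655) + 0.26×log₁₀(78.309/68.7)]
    = 3.1343 × [0.006676 + 0.014782] = 0.06726 m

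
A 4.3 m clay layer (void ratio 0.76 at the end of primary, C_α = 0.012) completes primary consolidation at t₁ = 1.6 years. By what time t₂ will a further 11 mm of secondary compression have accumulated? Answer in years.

t₂ ≈ 3.8 years

S_s = C_α·H/(1+e_p)·log₁₀(t₂/t₁) ⇒ log₁₀(t₂/t₁) = S_s·(1+e_p)/(C_α·H).
log₁₀(t₂/t₁) = 0.011 × (1+0.76) / (0.012×4.3) = 0.3752
t₂ = t₁ × 10^0.3752 = 1.6 × 2.372 = 3.796 years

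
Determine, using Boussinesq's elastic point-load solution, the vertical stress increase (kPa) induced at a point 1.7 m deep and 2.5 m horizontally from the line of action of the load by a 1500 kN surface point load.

Δσ_z ≈ 13.9 kPa

Boussinesq vertical stress below a point load on an elastic half-space:
Δσ_z = 3P/(2πz²) · [1 + (r/z)²]^(−5/2)
r/z = 2.5/1.7 = 1.4706; [1+(r/z)²]^(−5/2) = 0.056218.
Δσ_z = 3×1500/(2π×1.7²) × 0.056218 = 247.82 × 0.056218 = 13.93 kPa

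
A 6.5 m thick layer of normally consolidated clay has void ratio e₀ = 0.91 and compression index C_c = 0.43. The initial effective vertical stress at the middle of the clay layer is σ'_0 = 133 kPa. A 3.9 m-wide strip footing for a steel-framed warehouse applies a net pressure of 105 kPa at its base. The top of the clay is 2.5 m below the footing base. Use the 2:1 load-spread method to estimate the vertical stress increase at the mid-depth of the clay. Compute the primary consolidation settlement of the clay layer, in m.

Mid-depth of clay below the footing base: z = 2.5 + 6.5/2 = 5.75 m.
Stress increase at mid-clay by the 2:1 spreading method:
Δσ = qB/(B+z) = 105×3.9/(3.9+5.75) = 42.435 kPa
Final effective stress: σ'_f = σ'_0 + Δσ = 133 + 42.435 = 175.44 kPa.
Normally consolidated clay, so the full stress increment lies on the virgin compression line:
S_c = C_c·H/(1+e₀)·log₁₀(σ'_f/σ'_0) = 0.43×6.5/(1+0.91)×log₁₀(175.44/133)
    = 1.4634 × 0.12028 = 0.176 m

S_c ≈ 0.176 m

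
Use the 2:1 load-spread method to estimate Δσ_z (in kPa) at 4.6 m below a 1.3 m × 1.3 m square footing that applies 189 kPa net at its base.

Δσ_z ≈ 9.18 kPa

By the 2:1 method the load spreads at 1 horizontal : 2 vertical, so at depth z the loaded area has grown by z in each plan dimension:
Δσ = qBL/((B+z)(L+z)) = 189×1.3×1.3/((1.3+4.6)(1.3+4.6)) = 9.1758 kPa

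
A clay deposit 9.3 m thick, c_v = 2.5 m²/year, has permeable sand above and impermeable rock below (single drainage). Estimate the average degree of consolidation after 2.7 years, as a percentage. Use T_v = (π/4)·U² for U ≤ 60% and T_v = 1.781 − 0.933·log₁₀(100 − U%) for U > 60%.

U ≈ 31.5 %

Drainage path length: H_d = H = 9.3 m (single drainage).
T_v = c_v·t/H_d² = 2.5×2.7/9.3² = 0.078044.
T_v = 0.078044 corresponds to the U ≤ 60% branch:
U = √(4T_v/π) = 0.3152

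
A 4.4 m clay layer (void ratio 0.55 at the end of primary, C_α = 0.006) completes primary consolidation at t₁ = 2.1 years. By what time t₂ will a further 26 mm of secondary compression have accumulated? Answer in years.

S_s = C_α·H/(1+e_p)·log₁₀(t₂/t₁) ⇒ log₁₀(t₂/t₁) = S_s·(1+e_p)/(C_α·H).
log₁₀(t₂/t₁) = 0.026 × (1+0.55) / (0.006×4.4) = 1.527
t₂ = t₁ × 10^1.527 = 2.1 × 33.61 = 70.59 years

t₂ ≈ 70.6 years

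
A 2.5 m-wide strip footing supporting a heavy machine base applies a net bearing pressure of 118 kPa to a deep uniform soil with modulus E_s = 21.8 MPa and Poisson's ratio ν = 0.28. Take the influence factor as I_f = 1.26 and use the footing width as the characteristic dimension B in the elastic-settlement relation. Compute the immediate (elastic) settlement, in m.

Immediate (elastic) settlement: S_e = q·B·(1−ν²)/E_s · I_f.
E_s = 21.8 MPa = 21800 kPa.
S_e = 118 × 2.5 × (1 − 0.28²) / 21800 × 1.26
    = 118 × 2.5 × 0.9216 / 21800 × 1.26
    = 0.01571 m

S_e ≈ 0.0157 m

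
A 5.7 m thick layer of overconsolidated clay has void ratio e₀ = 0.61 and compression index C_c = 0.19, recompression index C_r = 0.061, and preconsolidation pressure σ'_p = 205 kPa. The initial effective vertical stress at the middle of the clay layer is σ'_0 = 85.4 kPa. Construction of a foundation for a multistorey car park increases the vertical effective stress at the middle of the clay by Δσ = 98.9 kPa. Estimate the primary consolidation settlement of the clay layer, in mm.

S_c ≈ 72.1 mm

Final effective stress: σ'_f = 85.4 + 98.9 = 184.3 kPa.
σ'_f = 184.3 ≤ σ'_p = 205 kPa, so the clay remains overconsolidated and only the recompression index applies:
S_c = C_r·H/(1+e₀)·log₁₀(σ'_f/σ'_0) = 0.061×5.7/1.61×log₁₀(184.3/85.4)
    = 0.21596 × 0.33407 = 0.07215 m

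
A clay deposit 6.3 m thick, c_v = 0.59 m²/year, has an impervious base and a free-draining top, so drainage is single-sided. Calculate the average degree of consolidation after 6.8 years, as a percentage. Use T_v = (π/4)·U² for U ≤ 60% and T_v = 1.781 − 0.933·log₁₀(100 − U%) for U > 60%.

Drainage path length: H_d = H = 6.3 m (single drainage).
T_v = c_v·t/H_d² = 0.59×6.8/6.3² = 0.10108.
T_v = 0.10108 corresponds to the U ≤ 60% branch:
U = √(4T_v/π) = 0.3587

U ≈ 35.9 %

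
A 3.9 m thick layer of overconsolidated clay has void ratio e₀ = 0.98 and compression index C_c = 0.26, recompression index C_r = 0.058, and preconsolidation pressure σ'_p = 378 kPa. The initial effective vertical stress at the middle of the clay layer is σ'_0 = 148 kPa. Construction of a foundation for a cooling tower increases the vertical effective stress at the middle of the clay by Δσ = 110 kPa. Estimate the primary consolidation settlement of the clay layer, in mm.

Final effective stress: σ'_f = 148 + 110 = 258 kPa.
σ'_f = 258 ≤ σ'_p = 378 kPa, so the clay remains overconsolidated and only the recompression index applies:
S_c = C_r·H/(1+e₀)·log₁₀(σ'_f/σ'_0) = 0.058×3.9/1.98×log₁₀(258/148)
    = 0.11424 × 0.24136 = 0.02757 m

S_c ≈ 27.6 mm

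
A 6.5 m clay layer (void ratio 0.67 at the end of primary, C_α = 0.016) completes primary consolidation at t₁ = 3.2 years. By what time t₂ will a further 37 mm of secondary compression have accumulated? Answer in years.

t₂ ≈ 12.6 years

S_s = C_α·H/(1+e_p)·log₁₀(t₂/t₁) ⇒ log₁₀(t₂/t₁) = S_s·(1+e_p)/(C_α·H).
log₁₀(t₂/t₁) = 0.037 × (1+0.67) / (0.016×6.5) = 0.5941
t₂ = t₁ × 10^0.5941 = 3.2 × 3.928 = 12.57 years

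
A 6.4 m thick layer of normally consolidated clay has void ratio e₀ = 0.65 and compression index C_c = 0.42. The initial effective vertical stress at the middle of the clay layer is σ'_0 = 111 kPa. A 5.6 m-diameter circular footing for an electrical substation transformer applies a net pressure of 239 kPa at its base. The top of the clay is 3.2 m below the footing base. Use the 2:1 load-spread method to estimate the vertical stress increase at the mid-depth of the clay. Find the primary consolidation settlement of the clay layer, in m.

S_c ≈ 0.272 m

Mid-depth of clay below the footing base: z = 3.2 + 6.4/2 = 6.4 m.
Stress increase at mid-clay by the 2:1 spreading method:
Δσ ≈ qD²/(D+z)² = 239×5.6²/(5.6+6.4)² = 52.049 kPa
Final effective stress: σ'_f = σ'_0 + Δσ = 111 + 52.049 = 163.05 kPa.
Normally consolidated clay, so the full stress increment lies on the virgin compression line:
S_c = C_c·H/(1+e₀)·log₁₀(σ'_f/σ'_0) = 0.42×6.4/(1+0.65)×log₁₀(163.05/111)
    = 1.6291 × 0.167 = 0.2721 m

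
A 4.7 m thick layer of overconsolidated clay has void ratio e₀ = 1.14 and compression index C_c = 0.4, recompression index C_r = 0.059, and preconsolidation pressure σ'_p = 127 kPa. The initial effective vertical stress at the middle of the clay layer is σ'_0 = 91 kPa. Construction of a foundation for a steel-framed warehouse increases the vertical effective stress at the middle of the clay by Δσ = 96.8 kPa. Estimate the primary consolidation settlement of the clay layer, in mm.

Final effective stress: σ'_f = 91 + 96.8 = 187.8 kPa.
σ'_f = 187.8 > σ'_p = 127 kPa, so the stress path crosses the preconsolidation pressure — recompression up to σ'_p, then virgin compression beyond:
S_c = H/(1+e₀)·[C_r·log₁₀(σ'_p/σ'_0) + C_c·log₁₀(σ'_f/σ'_p)]
    = 4.7/2.14 × [0.059×log₁₀(127/91) + 0.4×log₁₀(187.8/127)]
    = 2.1963 × [0.008541 + 0.067957] = 0.168 m

S_c ≈ 168 mm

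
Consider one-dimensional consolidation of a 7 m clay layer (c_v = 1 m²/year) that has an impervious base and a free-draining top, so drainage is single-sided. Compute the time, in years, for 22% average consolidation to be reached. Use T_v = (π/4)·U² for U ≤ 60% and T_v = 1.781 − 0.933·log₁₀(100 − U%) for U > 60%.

Drainage path length: H_d = H = 7 m (single drainage).
U ≤ 60%: T_v = (π/4)·U² = (π/4)×0.22² = 0.038013.
t = T_v·H_d²/c_v = 0.038013×7²/1 = 1.863 years.

t ≈ 1.86 years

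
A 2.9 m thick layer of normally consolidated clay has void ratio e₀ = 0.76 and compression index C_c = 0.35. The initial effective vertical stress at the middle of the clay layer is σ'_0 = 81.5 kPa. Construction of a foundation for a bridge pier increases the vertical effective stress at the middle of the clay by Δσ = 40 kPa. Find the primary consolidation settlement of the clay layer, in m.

Final effective stress: σ'_f = σ'_0 + Δσ = 81.5 + 40 = 121.5 kPa.
Normally consolidated clay, so the full stress increment lies on the virgin compression line:
S_c = C_c·H/(1+e₀)·log₁₀(σ'_f/σ'_0) = 0.35×2.9/(1+0.76)×log₁₀(121.5/81.5)
    = 0.5767 × 0.17342 = 0.1 m

S_c ≈ 0.1 m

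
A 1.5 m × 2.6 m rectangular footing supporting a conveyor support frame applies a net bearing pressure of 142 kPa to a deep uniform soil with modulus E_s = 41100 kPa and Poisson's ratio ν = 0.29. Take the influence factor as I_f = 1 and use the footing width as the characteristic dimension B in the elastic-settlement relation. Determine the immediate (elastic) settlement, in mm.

S_e ≈ 4.75 mm

Immediate (elastic) settlement: S_e = q·B·(1−ν²)/E_s · I_f.
S_e = 142 × 1.5 × (1 − 0.29²) / 41100 × 1
    = 142 × 1.5 × 0.9159 / 41100 × 1
    = 0.004747 m = 4.747 mm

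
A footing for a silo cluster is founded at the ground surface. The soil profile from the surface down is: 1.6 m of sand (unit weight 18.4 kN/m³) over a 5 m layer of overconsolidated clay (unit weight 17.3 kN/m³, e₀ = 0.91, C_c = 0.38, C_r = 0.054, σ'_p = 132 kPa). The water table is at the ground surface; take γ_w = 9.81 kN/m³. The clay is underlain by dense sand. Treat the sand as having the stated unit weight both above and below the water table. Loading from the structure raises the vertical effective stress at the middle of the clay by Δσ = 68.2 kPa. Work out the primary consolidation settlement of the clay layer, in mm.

S_c ≈ 69.5 mm

Mid-depth of clay below the ground surface: z = 1.6 + 5/2 = 4.1 m.
Total vertical stress at mid-clay: σ_v = 18.4×1.6 + 17.3×2.5 = 72.69 kPa.
Pore pressure: u = 9.81×(4.1 − 0) = 40.221 kPa.
Initial effective stress: σ'_0 = σ_v − u = 72.69 − 40.221 = 32.469 kPa.
Final effective stress: σ'_f = 32.469 + 68.2 = 100.67 kPa.
σ'_f = 100.67 ≤ σ'_p = 132 kPa, so the clay remains overconsolidated and only the recompression index applies:
S_c = C_r·H/(1+e₀)·log₁₀(σ'_f/σ'_0) = 0.054×5/1.91×log₁₀(100.67/32.469)
    = 0.14136 × 0.49143 = 0.06947 m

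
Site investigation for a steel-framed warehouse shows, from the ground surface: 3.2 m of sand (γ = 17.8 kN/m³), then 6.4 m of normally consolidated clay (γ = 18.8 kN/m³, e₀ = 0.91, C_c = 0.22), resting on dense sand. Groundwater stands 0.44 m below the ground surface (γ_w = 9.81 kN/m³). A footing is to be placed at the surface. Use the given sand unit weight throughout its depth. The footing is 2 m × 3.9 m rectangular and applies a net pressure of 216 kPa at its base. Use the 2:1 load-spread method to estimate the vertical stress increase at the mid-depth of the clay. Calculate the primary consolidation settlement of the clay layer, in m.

Mid-depth of clay below the ground surface: z = 3.2 + 6.4/2 = 6.4 m.
Total vertical stress at mid-clay: σ_v = 17.8×3.2 + 18.8×3.2 = 117.12 kPa.
Pore pressure: u = 9.81×(6.4 − 0.44) = 58.468 kPa.
Initial effective stress: σ'_0 = σ_v − u = 117.12 − 58.468 = 58.652 kPa.
Stress increase at mid-clay by the 2:1 spreading method:
Δσ = qBL/((B+z)(L+z)) = 216×2×3.9/((2+6.4)(3.9+6.4)) = 19.473 kPa
Final effective stress: σ'_f = σ'_0 + Δσ = 58.652 + 19.473 = 78.125 kPa.
Normally consolidated clay, so the full stress increment lies on the virgin compression line:
S_c = C_c·H/(1+e₀)·log₁₀(σ'_f/σ'_0) = 0.22×6.4/(1+0.91)×log₁₀(78.125/58.652)
    = 0.73717 × 0.12451 = 0.09179 m

S_c ≈ 0.0918 m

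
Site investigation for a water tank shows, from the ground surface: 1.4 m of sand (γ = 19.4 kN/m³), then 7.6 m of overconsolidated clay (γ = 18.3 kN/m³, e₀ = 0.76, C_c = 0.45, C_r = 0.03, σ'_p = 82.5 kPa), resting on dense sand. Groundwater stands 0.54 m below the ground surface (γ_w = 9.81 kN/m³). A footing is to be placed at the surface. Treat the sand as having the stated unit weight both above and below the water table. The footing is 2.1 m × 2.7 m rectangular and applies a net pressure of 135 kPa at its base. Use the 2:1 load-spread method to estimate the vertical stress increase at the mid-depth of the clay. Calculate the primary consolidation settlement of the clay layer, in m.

S_c ≈ 0.013 m

Mid-depth of clay below the ground surface: z = 1.4 + 7.6/2 = 5.2 m.
Total vertical stress at mid-clay: σ_v = 19.4×1.4 + 18.3×3.8 = 96.7 kPa.
Pore pressure: u = 9.81×(5.2 − 0.54) = 45.715 kPa.
Initial effective stress: σ'_0 = σ_v − u = 96.7 − 45.715 = 50.985 kPa.
Stress increase at mid-clay by the 2:1 spreading method:
Δσ = qBL/((B+z)(L+z)) = 135×2.1×2.7/((2.1+5.2)(2.7+5.2)) = 13.273 kPa
Final effective stress: σ'_f = 50.985 + 13.273 = 64.258 kPa.
σ'_f = 64.258 ≤ σ'_p = 82.5 kPa, so the clay remains overconsolidated and only the recompression index applies:
S_c = C_r·H/(1+e₀)·log₁₀(σ'_f/σ'_0) = 0.03×7.6/1.76×log₁₀(64.258/50.985)
    = 0.12955 × 0.10048 = 0.01302 m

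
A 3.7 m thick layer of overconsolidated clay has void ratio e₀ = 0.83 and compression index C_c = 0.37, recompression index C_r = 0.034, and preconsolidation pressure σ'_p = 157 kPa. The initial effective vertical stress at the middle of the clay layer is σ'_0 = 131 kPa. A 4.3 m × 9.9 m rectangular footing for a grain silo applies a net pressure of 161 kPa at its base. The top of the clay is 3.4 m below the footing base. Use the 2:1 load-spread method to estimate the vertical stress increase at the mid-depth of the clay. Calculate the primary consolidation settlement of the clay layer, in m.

S_c ≈ 0.0469 m

Mid-depth of clay below the footing base: z = 3.4 + 3.7/2 = 5.25 m.
Stress increase at mid-clay by the 2:1 spreading method:
Δσ = qBL/((B+z)(L+z)) = 161×4.3×9.9/((4.3+5.25)(9.9+5.25)) = 47.371 kPa
Final effective stress: σ'_f = 131 + 47.371 = 178.37 kPa.
σ'_f = 178.37 > σ'_p = 157 kPa, so the stress path crosses the preconsolidation pressure — recompression up to σ'_p, then virgin compression beyond:
S_c = H/(1+e₀)·[C_r·log₁₀(σ'_p/σ'_0) + C_c·log₁₀(σ'_f/σ'_p)]
    = 3.7/1.83 × [0.034×log₁₀(157/131) + 0.37×log₁₀(178.37/157)]
    = 2.0219 × [0.0026734 + 0.020506] = 0.04687 m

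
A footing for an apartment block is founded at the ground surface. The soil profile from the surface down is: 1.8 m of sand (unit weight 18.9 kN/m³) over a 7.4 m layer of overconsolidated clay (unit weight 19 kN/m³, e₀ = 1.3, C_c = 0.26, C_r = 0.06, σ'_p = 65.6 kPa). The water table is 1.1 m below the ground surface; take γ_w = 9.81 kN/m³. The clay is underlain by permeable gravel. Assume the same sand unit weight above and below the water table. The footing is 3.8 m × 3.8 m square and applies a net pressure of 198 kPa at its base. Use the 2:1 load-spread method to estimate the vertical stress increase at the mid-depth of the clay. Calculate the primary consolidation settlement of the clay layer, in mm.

Mid-depth of clay below the ground surface: z = 1.8 + 7.4/2 = 5.5 m.
Total vertical stress at mid-clay: σ_v = 18.9×1.8 + 19×3.7 = 104.32 kPa.
Pore pressure: u = 9.81×(5.5 − 1.1) = 43.164 kPa.
Initial effective stress: σ'_0 = σ_v − u = 104.32 − 43.164 = 61.156 kPa.
Stress increase at mid-clay by the 2:1 spreading method:
Δσ = qBL/((B+z)(L+z)) = 198×3.8×3.8/((3.8+5.5)(3.8+5.5)) = 33.057 kPa
Final effective stress: σ'_f = 61.156 + 33.057 = 94.213 kPa.
σ'_f = 94.213 > σ'_p = 65.6 kPa, so the stress path crosses the preconsolidation pressure — recompression up to σ'_p, then virgin compression beyond:
S_c = H/(1+e₀)·[C_r·log₁₀(σ'_p/σ'_0) + C_c·log₁₀(σ'_f/σ'_p)]
    = 7.4/2.3 × [0.06×log₁₀(65.6/61.156) + 0.26×log₁₀(94.213/65.6)]
    = 3.2174 × [0.0018279 + 0.040874] = 0.1374 m

S_c ≈ 137 mm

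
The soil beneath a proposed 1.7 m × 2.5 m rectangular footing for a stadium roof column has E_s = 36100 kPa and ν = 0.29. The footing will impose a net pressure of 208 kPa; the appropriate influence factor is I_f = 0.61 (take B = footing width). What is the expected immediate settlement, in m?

S_e ≈ 0.00547 m

Immediate (elastic) settlement: S_e = q·B·(1−ν²)/E_s · I_f.
S_e = 208 × 1.7 × (1 − 0.29²) / 36100 × 0.61
    = 208 × 1.7 × 0.9159 / 36100 × 0.61
    = 0.005472 m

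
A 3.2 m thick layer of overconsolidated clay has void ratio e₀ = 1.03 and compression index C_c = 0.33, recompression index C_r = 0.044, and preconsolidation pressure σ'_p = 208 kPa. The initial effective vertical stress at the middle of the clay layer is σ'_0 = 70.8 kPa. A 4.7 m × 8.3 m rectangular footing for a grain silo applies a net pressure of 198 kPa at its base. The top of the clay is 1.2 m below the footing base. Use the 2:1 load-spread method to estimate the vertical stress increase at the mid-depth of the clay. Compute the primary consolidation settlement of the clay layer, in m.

S_c ≈ 0.0252 m

Mid-depth of clay below the footing base: z = 1.2 + 3.2/2 = 2.8 m.
Stress increase at mid-clay by the 2:1 spreading method:
Δσ = qBL/((B+z)(L+z)) = 198×4.7×8.3/((4.7+2.8)(8.3+2.8)) = 92.781 kPa
Final effective stress: σ'_f = 70.8 + 92.781 = 163.58 kPa.
σ'_f = 163.58 ≤ σ'_p = 208 kPa, so the clay remains overconsolidated and only the recompression index applies:
S_c = C_r·H/(1+e₀)·log₁₀(σ'_f/σ'_0) = 0.044×3.2/2.03×log₁₀(163.58/70.8)
    = 0.069362 × 0.3637 = 0.02523 m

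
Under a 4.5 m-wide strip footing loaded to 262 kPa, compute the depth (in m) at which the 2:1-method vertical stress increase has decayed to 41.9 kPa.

2:1 spreading — at depth z the loaded area has grown by z in each plan dimension:
qB/(B+z) = Δσ_z ⇒ z = qB/Δσ_z − B = 262×4.5/41.9 − 4.5 = 23.64 m

z ≈ 23.6 m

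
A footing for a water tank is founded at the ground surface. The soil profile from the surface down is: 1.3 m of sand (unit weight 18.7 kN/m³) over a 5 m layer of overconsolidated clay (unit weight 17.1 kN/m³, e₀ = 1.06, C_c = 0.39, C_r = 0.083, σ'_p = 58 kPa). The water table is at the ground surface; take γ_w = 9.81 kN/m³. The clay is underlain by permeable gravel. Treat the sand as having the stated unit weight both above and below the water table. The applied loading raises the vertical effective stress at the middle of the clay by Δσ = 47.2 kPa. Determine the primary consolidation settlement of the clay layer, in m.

S_c ≈ 0.175 m

Mid-depth of clay below the ground surface: z = 1.3 + 5/2 = 3.8 m.
Total vertical stress at mid-clay: σ_v = 18.7×1.3 + 17.1×2.5 = 67.06 kPa.
Pore pressure: u = 9.81×(3.8 − 0) = 37.278 kPa.
Initial effective stress: σ'_0 = σ_v − u = 67.06 − 37.278 = 29.782 kPa.
Final effective stress: σ'_f = 29.782 + 47.2 = 76.982 kPa.
σ'_f = 76.982 > σ'_p = 58 kPa, so the stress path crosses the preconsolidation pressure — recompression up to σ'_p, then virgin compression beyond:
S_c = H/(1+e₀)·[C_r·log₁₀(σ'_p/σ'_0) + C_c·log₁₀(σ'_f/σ'_p)]
    = 5/2.06 × [0.083×log₁₀(58/29.782) + 0.39×log₁₀(76.982/58)]
    = 2.4272 × [0.024026 + 0.047955] = 0.1747 m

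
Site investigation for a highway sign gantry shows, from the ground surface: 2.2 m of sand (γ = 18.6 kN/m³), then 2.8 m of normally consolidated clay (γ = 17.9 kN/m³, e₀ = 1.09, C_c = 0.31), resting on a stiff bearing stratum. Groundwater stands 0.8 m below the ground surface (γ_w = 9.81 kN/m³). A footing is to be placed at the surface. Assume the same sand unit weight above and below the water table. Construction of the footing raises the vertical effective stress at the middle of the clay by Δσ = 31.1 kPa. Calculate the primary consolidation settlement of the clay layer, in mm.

Mid-depth of clay below the ground surface: z = 2.2 + 2.8/2 = 3.6 m.
Total vertical stress at mid-clay: σ_v = 18.6×2.2 + 17.9×1.4 = 65.98 kPa.
Pore pressure: u = 9.81×(3.6 − 0.8) = 27.468 kPa.
Initial effective stress: σ'_0 = σ_v − u = 65.98 − 27.468 = 38.512 kPa.
Final effective stress: σ'_f = σ'_0 + Δσ = 38.512 + 31.1 = 69.612 kPa.
Normally consolidated clay, so the full stress increment lies on the virgin compression line:
S_c = C_c·H/(1+e₀)·log₁₀(σ'_f/σ'_0) = 0.31×2.8/(1+1.09)×log₁₀(69.612/38.512)
    = 0.41531 × 0.25709 = 0.1068 m

S_c ≈ 107 mm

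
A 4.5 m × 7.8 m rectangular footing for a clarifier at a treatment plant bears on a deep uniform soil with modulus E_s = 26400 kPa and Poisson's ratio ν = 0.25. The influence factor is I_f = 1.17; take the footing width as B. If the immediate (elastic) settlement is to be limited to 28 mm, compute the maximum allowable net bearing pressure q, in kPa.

S_e = q·B·(1−ν²)/E_s · I_f  ⇒  q = S_e·E_s / (B·(1−ν²)·I_f).
q = 0.028 × 26400 / (4.5 × 0.9375 × 1.17) = 149.8 kPa

q ≈ 150 kPa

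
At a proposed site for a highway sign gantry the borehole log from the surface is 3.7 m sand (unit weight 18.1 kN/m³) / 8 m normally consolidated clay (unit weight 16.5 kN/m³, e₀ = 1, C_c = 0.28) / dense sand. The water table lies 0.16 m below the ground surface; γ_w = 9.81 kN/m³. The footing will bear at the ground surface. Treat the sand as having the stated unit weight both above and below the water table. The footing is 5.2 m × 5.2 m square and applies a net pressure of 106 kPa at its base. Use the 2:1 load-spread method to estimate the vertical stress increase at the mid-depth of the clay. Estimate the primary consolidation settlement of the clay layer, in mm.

Mid-depth of clay below the ground surface: z = 3.7 + 8/2 = 7.7 m.
Total vertical stress at mid-clay: σ_v = 18.1×3.7 + 16.5×4 = 132.97 kPa.
Pore pressure: u = 9.81×(7.7 − 0.16) = 73.967 kPa.
Initial effective stress: σ'_0 = σ_v − u = 132.97 − 73.967 = 59.003 kPa.
Stress increase at mid-clay by the 2:1 spreading method:
Δσ = qBL/((B+z)(L+z)) = 106×5.2×5.2/((5.2+7.7)(5.2+7.7)) = 17.224 kPa
Final effective stress: σ'_f = σ'_0 + Δσ = 59.003 + 17.224 = 76.227 kPa.
Normally consolidated clay, so the full stress increment lies on the virgin compression line:
S_c = C_c·H/(1+e₀)·log₁₀(σ'_f/σ'_0) = 0.28×8/(1+1)×log₁₀(76.227/59.003)
    = 1.12 × 0.11123 = 0.1246 m

S_c ≈ 125 mm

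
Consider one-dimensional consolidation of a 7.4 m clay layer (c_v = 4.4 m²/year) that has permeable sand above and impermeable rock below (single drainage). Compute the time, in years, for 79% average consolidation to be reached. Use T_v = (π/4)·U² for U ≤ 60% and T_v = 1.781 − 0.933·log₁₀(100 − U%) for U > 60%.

Drainage path length: H_d = H = 7.4 m (single drainage).
U > 60%: T_v = 1.781 − 0.933·log₁₀(100 − 79) = 0.54737.
t = T_v·H_d²/c_v = 0.54737×7.4²/4.4 = 6.812 years.

t ≈ 6.81 years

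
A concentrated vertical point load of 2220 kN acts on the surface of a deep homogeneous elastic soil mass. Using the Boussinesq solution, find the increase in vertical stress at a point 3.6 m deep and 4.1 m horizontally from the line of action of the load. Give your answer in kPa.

Boussinesq vertical stress below a point load on an elastic half-space:
Δσ_z = 3P/(2πz²) · [1 + (r/z)²]^(−5/2)
r/z = 4.1/3.6 = 1.1389; [1+(r/z)²]^(−5/2) = 0.12504.
Δσ_z = 3×2220/(2π×3.6²) × 0.12504 = 81.788 × 0.12504 = 10.23 kPa

Δσ_z ≈ 10.2 kPa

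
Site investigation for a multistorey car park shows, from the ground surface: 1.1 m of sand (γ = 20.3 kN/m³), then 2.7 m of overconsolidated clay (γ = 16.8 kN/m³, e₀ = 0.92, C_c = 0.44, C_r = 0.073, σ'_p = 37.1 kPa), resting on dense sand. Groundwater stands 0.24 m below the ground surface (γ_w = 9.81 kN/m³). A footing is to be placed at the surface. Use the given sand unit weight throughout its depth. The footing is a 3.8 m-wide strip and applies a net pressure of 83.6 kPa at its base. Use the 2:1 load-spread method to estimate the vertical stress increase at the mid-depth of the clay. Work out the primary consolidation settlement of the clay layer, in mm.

Mid-depth of clay below the ground surface: z = 1.1 + 2.7/2 = 2.45 m.
Total vertical stress at mid-clay: σ_v = 20.3×1.1 + 16.8×1.35 = 45.01 kPa.
Pore pressure: u = 9.81×(2.45 − 0.24) = 21.68 kPa.
Initial effective stress: σ'_0 = σ_v − u = 45.01 − 21.68 = 23.33 kPa.
Stress increase at mid-clay by the 2:1 spreading method:
Δσ = qB/(B+z) = 83.6×3.8/(3.8+2.45) = 50.829 kPa
Final effective stress: σ'_f = 23.33 + 50.829 = 74.159 kPa.
σ'_f = 74.159 > σ'_p = 37.1 kPa, so the stress path crosses the preconsolidation pressure — recompression up to σ'_p, then virgin compression beyond:
S_c = H/(1+e₀)·[C_r·log₁₀(σ'_p/σ'_0) + C_c·log₁₀(σ'_f/σ'_p)]
    = 2.7/1.92 × [0.073×log₁₀(37.1/23.33) + 0.44×log₁₀(74.159/37.1)]
    = 1.4063 × [0.014707 + 0.13235] = 0.2068 m

S_c ≈ 207 mm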